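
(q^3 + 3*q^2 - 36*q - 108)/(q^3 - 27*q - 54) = (q + 6)/(q + 3)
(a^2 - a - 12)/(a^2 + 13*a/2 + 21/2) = 2*(a - 4)/(2*a + 7)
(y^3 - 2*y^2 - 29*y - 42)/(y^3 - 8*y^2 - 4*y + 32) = (y^2 - 4*y - 21)/(y^2 - 10*y + 16)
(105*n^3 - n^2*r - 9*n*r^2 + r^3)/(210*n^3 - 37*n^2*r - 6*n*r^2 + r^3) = (3*n + r)/(6*n + r)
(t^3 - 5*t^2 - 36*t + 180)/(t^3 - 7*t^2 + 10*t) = (t^2 - 36)/(t*(t - 2))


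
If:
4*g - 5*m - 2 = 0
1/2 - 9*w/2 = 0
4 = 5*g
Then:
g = 4/5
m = 6/25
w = 1/9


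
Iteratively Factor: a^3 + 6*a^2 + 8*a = (a + 2)*(a^2 + 4*a) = a*(a + 2)*(a + 4)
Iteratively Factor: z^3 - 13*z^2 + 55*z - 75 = (z - 5)*(z^2 - 8*z + 15) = (z - 5)^2*(z - 3)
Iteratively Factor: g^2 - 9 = (g - 3)*(g + 3)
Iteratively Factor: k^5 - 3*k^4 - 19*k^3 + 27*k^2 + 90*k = (k - 5)*(k^4 + 2*k^3 - 9*k^2 - 18*k) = (k - 5)*(k - 3)*(k^3 + 5*k^2 + 6*k) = (k - 5)*(k - 3)*(k + 2)*(k^2 + 3*k) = (k - 5)*(k - 3)*(k + 2)*(k + 3)*(k)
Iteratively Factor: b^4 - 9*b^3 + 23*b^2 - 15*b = (b)*(b^3 - 9*b^2 + 23*b - 15) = b*(b - 3)*(b^2 - 6*b + 5) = b*(b - 3)*(b - 1)*(b - 5)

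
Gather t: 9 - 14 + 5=0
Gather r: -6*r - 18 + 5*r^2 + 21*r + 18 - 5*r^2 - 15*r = 0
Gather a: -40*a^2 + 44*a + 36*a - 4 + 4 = -40*a^2 + 80*a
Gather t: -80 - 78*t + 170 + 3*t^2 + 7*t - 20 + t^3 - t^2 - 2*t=t^3 + 2*t^2 - 73*t + 70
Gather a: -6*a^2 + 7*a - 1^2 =-6*a^2 + 7*a - 1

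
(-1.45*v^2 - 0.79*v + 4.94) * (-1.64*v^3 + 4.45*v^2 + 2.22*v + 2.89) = 2.378*v^5 - 5.1569*v^4 - 14.8361*v^3 + 16.0387*v^2 + 8.6837*v + 14.2766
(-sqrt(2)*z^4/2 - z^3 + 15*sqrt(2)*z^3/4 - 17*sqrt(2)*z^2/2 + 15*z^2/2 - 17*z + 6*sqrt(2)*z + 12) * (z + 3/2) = -sqrt(2)*z^5/2 - z^4 + 3*sqrt(2)*z^4 - 23*sqrt(2)*z^3/8 + 6*z^3 - 27*sqrt(2)*z^2/4 - 23*z^2/4 - 27*z/2 + 9*sqrt(2)*z + 18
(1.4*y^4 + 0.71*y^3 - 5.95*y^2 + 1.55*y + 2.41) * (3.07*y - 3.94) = 4.298*y^5 - 3.3363*y^4 - 21.0639*y^3 + 28.2015*y^2 + 1.2917*y - 9.4954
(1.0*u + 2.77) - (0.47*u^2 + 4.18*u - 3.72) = -0.47*u^2 - 3.18*u + 6.49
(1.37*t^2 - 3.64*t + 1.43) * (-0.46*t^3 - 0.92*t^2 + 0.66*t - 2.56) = -0.6302*t^5 + 0.414*t^4 + 3.5952*t^3 - 7.2252*t^2 + 10.2622*t - 3.6608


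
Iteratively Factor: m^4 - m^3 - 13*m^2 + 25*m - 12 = (m - 3)*(m^3 + 2*m^2 - 7*m + 4) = (m - 3)*(m - 1)*(m^2 + 3*m - 4) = (m - 3)*(m - 1)^2*(m + 4)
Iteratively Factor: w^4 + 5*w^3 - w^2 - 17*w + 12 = (w - 1)*(w^3 + 6*w^2 + 5*w - 12) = (w - 1)*(w + 4)*(w^2 + 2*w - 3) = (w - 1)*(w + 3)*(w + 4)*(w - 1)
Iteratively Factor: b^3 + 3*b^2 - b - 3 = (b + 3)*(b^2 - 1) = (b - 1)*(b + 3)*(b + 1)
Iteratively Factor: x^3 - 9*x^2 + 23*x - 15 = (x - 3)*(x^2 - 6*x + 5) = (x - 3)*(x - 1)*(x - 5)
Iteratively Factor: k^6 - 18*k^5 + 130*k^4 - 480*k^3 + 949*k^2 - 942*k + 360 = (k - 2)*(k^5 - 16*k^4 + 98*k^3 - 284*k^2 + 381*k - 180) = (k - 3)*(k - 2)*(k^4 - 13*k^3 + 59*k^2 - 107*k + 60) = (k - 4)*(k - 3)*(k - 2)*(k^3 - 9*k^2 + 23*k - 15) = (k - 4)*(k - 3)*(k - 2)*(k - 1)*(k^2 - 8*k + 15) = (k - 5)*(k - 4)*(k - 3)*(k - 2)*(k - 1)*(k - 3)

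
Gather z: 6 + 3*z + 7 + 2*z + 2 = 5*z + 15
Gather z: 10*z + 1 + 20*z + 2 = 30*z + 3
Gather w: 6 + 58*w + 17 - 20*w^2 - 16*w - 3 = -20*w^2 + 42*w + 20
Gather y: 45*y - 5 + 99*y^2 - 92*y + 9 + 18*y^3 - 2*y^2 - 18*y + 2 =18*y^3 + 97*y^2 - 65*y + 6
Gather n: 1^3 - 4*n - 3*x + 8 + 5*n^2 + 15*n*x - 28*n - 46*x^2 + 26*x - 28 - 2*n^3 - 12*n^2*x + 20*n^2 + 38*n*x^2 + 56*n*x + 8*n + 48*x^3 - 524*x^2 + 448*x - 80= -2*n^3 + n^2*(25 - 12*x) + n*(38*x^2 + 71*x - 24) + 48*x^3 - 570*x^2 + 471*x - 99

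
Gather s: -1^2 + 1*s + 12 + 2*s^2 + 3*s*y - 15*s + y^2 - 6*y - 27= 2*s^2 + s*(3*y - 14) + y^2 - 6*y - 16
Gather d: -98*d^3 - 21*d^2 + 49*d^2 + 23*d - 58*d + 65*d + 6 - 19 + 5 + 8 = -98*d^3 + 28*d^2 + 30*d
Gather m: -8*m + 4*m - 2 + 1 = -4*m - 1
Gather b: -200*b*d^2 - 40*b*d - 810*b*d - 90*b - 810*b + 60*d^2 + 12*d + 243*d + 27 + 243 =b*(-200*d^2 - 850*d - 900) + 60*d^2 + 255*d + 270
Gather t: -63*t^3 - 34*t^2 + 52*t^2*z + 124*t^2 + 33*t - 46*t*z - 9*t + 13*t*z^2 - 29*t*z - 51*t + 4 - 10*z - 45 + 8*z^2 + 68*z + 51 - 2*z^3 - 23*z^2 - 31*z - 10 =-63*t^3 + t^2*(52*z + 90) + t*(13*z^2 - 75*z - 27) - 2*z^3 - 15*z^2 + 27*z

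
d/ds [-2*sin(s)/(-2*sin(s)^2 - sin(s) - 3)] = 2*(cos(2*s) + 2)*cos(s)/(sin(s) - cos(2*s) + 4)^2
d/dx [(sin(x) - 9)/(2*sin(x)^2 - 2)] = (18*sin(x) + cos(x)^2 - 2)/(2*cos(x)^3)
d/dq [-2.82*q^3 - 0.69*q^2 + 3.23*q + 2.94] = -8.46*q^2 - 1.38*q + 3.23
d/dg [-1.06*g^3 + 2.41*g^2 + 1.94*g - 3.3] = -3.18*g^2 + 4.82*g + 1.94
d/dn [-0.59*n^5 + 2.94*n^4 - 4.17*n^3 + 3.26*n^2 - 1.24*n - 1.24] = -2.95*n^4 + 11.76*n^3 - 12.51*n^2 + 6.52*n - 1.24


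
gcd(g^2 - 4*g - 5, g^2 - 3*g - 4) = g + 1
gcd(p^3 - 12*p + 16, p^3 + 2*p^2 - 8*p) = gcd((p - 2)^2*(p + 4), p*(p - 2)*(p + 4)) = p^2 + 2*p - 8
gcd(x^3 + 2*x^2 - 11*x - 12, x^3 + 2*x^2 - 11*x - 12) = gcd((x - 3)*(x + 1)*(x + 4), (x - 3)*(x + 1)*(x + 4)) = x^3 + 2*x^2 - 11*x - 12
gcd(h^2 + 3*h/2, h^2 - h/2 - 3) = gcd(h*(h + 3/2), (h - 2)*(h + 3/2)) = h + 3/2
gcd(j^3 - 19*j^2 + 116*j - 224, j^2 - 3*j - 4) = j - 4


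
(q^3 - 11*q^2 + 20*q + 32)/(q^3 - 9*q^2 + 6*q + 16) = (q - 4)/(q - 2)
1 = 1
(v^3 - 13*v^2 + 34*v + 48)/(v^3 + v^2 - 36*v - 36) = (v - 8)/(v + 6)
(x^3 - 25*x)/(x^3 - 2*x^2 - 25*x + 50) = x/(x - 2)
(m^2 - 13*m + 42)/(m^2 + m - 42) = (m - 7)/(m + 7)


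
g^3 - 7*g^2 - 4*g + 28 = (g - 7)*(g - 2)*(g + 2)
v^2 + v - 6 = (v - 2)*(v + 3)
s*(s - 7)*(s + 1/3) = s^3 - 20*s^2/3 - 7*s/3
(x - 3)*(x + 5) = x^2 + 2*x - 15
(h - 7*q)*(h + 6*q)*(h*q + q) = h^3*q - h^2*q^2 + h^2*q - 42*h*q^3 - h*q^2 - 42*q^3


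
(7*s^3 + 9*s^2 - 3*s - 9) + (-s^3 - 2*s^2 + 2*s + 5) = 6*s^3 + 7*s^2 - s - 4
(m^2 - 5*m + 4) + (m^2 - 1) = 2*m^2 - 5*m + 3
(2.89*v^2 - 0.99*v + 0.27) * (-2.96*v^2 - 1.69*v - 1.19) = -8.5544*v^4 - 1.9537*v^3 - 2.5652*v^2 + 0.7218*v - 0.3213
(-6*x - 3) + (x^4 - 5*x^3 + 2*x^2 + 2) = x^4 - 5*x^3 + 2*x^2 - 6*x - 1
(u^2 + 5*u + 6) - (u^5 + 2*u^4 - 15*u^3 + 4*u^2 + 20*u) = -u^5 - 2*u^4 + 15*u^3 - 3*u^2 - 15*u + 6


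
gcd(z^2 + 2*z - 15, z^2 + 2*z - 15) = z^2 + 2*z - 15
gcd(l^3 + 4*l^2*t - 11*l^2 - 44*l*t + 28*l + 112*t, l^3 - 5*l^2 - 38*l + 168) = l^2 - 11*l + 28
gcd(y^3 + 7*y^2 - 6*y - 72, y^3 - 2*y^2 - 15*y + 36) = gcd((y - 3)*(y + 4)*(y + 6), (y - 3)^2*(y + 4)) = y^2 + y - 12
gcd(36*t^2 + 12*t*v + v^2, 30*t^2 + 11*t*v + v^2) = 6*t + v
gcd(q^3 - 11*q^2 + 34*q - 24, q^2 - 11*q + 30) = q - 6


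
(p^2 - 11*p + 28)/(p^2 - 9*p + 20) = (p - 7)/(p - 5)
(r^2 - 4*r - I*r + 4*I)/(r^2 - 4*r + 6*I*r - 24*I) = (r - I)/(r + 6*I)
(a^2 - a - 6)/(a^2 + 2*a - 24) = (a^2 - a - 6)/(a^2 + 2*a - 24)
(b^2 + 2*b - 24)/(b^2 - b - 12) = (b + 6)/(b + 3)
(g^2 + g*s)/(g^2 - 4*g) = (g + s)/(g - 4)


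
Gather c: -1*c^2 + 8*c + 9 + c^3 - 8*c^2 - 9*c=c^3 - 9*c^2 - c + 9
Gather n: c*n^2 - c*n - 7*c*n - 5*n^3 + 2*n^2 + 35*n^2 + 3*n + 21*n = -5*n^3 + n^2*(c + 37) + n*(24 - 8*c)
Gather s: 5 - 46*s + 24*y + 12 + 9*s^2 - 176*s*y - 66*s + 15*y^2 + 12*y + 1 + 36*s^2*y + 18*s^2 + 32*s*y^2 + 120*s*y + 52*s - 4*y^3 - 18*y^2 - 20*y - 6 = s^2*(36*y + 27) + s*(32*y^2 - 56*y - 60) - 4*y^3 - 3*y^2 + 16*y + 12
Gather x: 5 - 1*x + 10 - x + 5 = 20 - 2*x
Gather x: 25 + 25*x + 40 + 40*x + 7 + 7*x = 72*x + 72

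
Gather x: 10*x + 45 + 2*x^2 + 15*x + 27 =2*x^2 + 25*x + 72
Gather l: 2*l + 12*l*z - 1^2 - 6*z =l*(12*z + 2) - 6*z - 1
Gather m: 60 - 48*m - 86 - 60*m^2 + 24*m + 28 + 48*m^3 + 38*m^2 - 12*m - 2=48*m^3 - 22*m^2 - 36*m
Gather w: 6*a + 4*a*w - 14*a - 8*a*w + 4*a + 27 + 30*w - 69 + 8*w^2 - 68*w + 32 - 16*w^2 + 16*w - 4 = -4*a - 8*w^2 + w*(-4*a - 22) - 14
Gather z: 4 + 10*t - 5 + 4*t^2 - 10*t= 4*t^2 - 1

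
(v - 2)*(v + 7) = v^2 + 5*v - 14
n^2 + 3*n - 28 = (n - 4)*(n + 7)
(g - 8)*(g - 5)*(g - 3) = g^3 - 16*g^2 + 79*g - 120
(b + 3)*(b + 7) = b^2 + 10*b + 21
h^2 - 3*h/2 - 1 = (h - 2)*(h + 1/2)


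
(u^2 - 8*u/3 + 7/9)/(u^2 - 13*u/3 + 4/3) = (u - 7/3)/(u - 4)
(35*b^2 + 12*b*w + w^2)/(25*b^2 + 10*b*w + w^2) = (7*b + w)/(5*b + w)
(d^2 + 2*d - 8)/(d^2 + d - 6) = (d + 4)/(d + 3)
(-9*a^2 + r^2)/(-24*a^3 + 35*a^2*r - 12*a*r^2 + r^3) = (3*a + r)/(8*a^2 - 9*a*r + r^2)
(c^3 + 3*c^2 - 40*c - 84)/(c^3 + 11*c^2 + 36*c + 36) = (c^2 + c - 42)/(c^2 + 9*c + 18)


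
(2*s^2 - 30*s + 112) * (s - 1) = 2*s^3 - 32*s^2 + 142*s - 112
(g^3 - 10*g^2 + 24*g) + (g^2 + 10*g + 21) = g^3 - 9*g^2 + 34*g + 21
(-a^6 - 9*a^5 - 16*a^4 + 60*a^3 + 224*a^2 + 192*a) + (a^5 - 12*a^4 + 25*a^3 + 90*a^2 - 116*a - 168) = -a^6 - 8*a^5 - 28*a^4 + 85*a^3 + 314*a^2 + 76*a - 168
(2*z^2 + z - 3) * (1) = 2*z^2 + z - 3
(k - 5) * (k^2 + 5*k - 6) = k^3 - 31*k + 30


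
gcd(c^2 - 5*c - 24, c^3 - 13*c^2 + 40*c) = c - 8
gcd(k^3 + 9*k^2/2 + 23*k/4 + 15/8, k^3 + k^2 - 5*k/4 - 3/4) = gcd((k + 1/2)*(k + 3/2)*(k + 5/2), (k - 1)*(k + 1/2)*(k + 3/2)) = k^2 + 2*k + 3/4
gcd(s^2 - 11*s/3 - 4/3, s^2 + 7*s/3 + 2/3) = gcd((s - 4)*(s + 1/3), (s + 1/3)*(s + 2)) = s + 1/3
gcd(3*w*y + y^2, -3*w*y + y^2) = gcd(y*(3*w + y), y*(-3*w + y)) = y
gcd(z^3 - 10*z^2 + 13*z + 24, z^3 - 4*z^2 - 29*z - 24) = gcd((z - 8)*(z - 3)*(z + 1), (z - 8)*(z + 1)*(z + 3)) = z^2 - 7*z - 8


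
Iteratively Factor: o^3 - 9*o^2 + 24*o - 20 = (o - 2)*(o^2 - 7*o + 10) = (o - 5)*(o - 2)*(o - 2)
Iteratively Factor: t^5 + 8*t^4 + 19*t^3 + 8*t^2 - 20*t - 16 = (t + 1)*(t^4 + 7*t^3 + 12*t^2 - 4*t - 16) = (t + 1)*(t + 2)*(t^3 + 5*t^2 + 2*t - 8) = (t + 1)*(t + 2)^2*(t^2 + 3*t - 4) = (t - 1)*(t + 1)*(t + 2)^2*(t + 4)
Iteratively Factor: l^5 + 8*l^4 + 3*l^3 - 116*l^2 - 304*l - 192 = (l + 4)*(l^4 + 4*l^3 - 13*l^2 - 64*l - 48) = (l - 4)*(l + 4)*(l^3 + 8*l^2 + 19*l + 12) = (l - 4)*(l + 1)*(l + 4)*(l^2 + 7*l + 12) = (l - 4)*(l + 1)*(l + 4)^2*(l + 3)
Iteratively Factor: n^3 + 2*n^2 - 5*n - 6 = (n + 3)*(n^2 - n - 2) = (n - 2)*(n + 3)*(n + 1)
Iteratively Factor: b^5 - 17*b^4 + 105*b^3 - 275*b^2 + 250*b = (b - 5)*(b^4 - 12*b^3 + 45*b^2 - 50*b) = (b - 5)^2*(b^3 - 7*b^2 + 10*b) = (b - 5)^3*(b^2 - 2*b) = b*(b - 5)^3*(b - 2)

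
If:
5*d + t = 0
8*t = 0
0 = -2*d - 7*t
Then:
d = 0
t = 0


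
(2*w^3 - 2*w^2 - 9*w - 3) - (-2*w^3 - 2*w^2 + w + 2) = 4*w^3 - 10*w - 5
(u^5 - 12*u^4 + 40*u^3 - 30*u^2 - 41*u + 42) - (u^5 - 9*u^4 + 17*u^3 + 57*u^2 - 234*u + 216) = -3*u^4 + 23*u^3 - 87*u^2 + 193*u - 174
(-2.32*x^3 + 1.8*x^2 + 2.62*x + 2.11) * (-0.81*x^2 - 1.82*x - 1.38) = 1.8792*x^5 + 2.7644*x^4 - 2.1966*x^3 - 8.9615*x^2 - 7.4558*x - 2.9118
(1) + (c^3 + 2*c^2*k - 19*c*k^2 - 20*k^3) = c^3 + 2*c^2*k - 19*c*k^2 - 20*k^3 + 1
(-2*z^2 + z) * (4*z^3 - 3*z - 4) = -8*z^5 + 4*z^4 + 6*z^3 + 5*z^2 - 4*z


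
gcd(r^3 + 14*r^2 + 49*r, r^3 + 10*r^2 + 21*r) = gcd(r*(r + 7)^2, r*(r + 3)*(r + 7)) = r^2 + 7*r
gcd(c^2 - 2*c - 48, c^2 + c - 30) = c + 6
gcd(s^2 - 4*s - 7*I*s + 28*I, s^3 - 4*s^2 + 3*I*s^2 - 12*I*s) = s - 4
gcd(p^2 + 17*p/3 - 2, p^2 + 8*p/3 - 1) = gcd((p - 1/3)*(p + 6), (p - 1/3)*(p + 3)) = p - 1/3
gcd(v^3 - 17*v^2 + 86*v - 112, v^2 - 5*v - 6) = 1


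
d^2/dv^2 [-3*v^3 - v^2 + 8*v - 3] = -18*v - 2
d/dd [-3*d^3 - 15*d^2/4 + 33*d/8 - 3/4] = -9*d^2 - 15*d/2 + 33/8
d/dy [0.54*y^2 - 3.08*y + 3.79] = 1.08*y - 3.08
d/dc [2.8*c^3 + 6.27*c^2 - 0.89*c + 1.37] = 8.4*c^2 + 12.54*c - 0.89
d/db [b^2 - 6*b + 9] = 2*b - 6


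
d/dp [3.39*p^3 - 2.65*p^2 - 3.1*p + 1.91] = 10.17*p^2 - 5.3*p - 3.1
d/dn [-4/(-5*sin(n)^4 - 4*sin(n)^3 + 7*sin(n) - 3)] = 4*(-20*sin(n)^3 - 12*sin(n)^2 + 7)*cos(n)/(5*sin(n)^4 + 4*sin(n)^3 - 7*sin(n) + 3)^2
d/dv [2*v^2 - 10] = 4*v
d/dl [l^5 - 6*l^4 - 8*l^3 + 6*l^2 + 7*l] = 5*l^4 - 24*l^3 - 24*l^2 + 12*l + 7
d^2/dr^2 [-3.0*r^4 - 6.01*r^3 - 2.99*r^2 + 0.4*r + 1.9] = -36.0*r^2 - 36.06*r - 5.98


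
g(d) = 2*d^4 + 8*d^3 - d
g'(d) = 8*d^3 + 24*d^2 - 1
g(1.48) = 34.05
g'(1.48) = 77.50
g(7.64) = 10373.93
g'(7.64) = 4967.42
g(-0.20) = 0.14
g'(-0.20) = -0.10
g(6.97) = 7422.11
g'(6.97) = 3873.81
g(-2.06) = -31.86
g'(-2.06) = 30.91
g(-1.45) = -14.10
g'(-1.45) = 25.07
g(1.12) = 13.27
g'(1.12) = 40.35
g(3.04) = 392.53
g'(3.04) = 445.55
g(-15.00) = 74265.00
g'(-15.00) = -21601.00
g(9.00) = 18945.00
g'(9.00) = 7775.00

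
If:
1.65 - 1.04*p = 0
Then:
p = 1.59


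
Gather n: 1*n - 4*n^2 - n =-4*n^2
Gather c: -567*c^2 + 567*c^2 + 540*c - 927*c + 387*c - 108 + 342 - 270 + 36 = 0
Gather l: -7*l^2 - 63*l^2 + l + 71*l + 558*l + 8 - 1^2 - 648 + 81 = -70*l^2 + 630*l - 560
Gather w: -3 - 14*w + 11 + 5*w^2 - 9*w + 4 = 5*w^2 - 23*w + 12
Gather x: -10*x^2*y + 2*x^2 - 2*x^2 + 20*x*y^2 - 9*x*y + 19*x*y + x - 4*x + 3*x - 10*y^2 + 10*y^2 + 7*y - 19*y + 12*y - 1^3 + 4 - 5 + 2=-10*x^2*y + x*(20*y^2 + 10*y)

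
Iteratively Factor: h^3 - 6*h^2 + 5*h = (h)*(h^2 - 6*h + 5) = h*(h - 1)*(h - 5)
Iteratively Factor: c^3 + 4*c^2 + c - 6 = (c - 1)*(c^2 + 5*c + 6) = (c - 1)*(c + 2)*(c + 3)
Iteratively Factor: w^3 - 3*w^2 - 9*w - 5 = (w + 1)*(w^2 - 4*w - 5) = (w - 5)*(w + 1)*(w + 1)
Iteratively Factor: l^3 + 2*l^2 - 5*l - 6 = (l - 2)*(l^2 + 4*l + 3) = (l - 2)*(l + 1)*(l + 3)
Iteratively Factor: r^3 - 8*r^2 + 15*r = (r - 5)*(r^2 - 3*r) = r*(r - 5)*(r - 3)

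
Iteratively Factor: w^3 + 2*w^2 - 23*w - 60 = (w + 3)*(w^2 - w - 20) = (w + 3)*(w + 4)*(w - 5)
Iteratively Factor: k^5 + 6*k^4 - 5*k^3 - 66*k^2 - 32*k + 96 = (k + 4)*(k^4 + 2*k^3 - 13*k^2 - 14*k + 24) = (k + 2)*(k + 4)*(k^3 - 13*k + 12) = (k + 2)*(k + 4)^2*(k^2 - 4*k + 3) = (k - 1)*(k + 2)*(k + 4)^2*(k - 3)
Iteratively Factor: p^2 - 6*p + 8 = (p - 2)*(p - 4)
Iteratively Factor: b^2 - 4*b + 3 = (b - 3)*(b - 1)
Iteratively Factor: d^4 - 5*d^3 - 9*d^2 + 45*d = (d - 3)*(d^3 - 2*d^2 - 15*d) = d*(d - 3)*(d^2 - 2*d - 15) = d*(d - 5)*(d - 3)*(d + 3)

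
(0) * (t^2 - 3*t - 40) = 0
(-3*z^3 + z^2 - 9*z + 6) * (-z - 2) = 3*z^4 + 5*z^3 + 7*z^2 + 12*z - 12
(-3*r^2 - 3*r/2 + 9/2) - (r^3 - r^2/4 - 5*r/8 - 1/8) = -r^3 - 11*r^2/4 - 7*r/8 + 37/8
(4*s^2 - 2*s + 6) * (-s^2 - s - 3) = -4*s^4 - 2*s^3 - 16*s^2 - 18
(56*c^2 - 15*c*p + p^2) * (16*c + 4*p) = 896*c^3 - 16*c^2*p - 44*c*p^2 + 4*p^3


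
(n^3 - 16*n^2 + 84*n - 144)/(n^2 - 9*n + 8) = (n^3 - 16*n^2 + 84*n - 144)/(n^2 - 9*n + 8)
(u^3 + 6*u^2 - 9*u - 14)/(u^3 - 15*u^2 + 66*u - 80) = (u^2 + 8*u + 7)/(u^2 - 13*u + 40)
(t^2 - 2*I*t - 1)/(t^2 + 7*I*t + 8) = (t - I)/(t + 8*I)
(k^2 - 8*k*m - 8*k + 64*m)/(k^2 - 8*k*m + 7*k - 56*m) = (k - 8)/(k + 7)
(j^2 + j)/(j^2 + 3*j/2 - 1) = 2*j*(j + 1)/(2*j^2 + 3*j - 2)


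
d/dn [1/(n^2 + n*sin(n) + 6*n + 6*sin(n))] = -(n*cos(n) + 2*n + sin(n) + 6*cos(n) + 6)/((n + 6)^2*(n + sin(n))^2)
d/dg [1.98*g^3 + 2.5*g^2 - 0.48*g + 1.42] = 5.94*g^2 + 5.0*g - 0.48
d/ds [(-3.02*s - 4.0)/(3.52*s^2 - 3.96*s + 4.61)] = (10.6304*s^2 + 28.16*s - 29.7622)/(12.3904*s^4 - 27.8784*s^3 + 48.136*s^2 - 36.5112*s + 21.2521)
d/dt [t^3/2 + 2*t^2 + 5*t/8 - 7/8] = 3*t^2/2 + 4*t + 5/8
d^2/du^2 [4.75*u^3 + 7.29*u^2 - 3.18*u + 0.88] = 28.5*u + 14.58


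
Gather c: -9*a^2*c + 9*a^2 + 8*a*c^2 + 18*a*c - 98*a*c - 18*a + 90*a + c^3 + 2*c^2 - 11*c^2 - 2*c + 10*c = 9*a^2 + 72*a + c^3 + c^2*(8*a - 9) + c*(-9*a^2 - 80*a + 8)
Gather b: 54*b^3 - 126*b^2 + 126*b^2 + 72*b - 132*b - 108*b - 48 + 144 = 54*b^3 - 168*b + 96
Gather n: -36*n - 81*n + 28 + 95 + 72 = 195 - 117*n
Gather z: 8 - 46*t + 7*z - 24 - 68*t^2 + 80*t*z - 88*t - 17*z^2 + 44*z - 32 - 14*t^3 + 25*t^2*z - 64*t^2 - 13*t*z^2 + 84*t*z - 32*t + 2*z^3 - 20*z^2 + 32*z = -14*t^3 - 132*t^2 - 166*t + 2*z^3 + z^2*(-13*t - 37) + z*(25*t^2 + 164*t + 83) - 48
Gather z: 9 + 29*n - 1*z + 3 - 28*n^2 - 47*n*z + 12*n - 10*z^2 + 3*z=-28*n^2 + 41*n - 10*z^2 + z*(2 - 47*n) + 12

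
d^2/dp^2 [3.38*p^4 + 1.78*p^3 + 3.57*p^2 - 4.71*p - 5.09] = 40.56*p^2 + 10.68*p + 7.14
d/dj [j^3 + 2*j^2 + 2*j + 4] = 3*j^2 + 4*j + 2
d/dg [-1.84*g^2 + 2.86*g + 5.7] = 2.86 - 3.68*g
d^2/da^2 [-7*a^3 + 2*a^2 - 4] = 4 - 42*a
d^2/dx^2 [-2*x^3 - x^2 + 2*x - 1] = -12*x - 2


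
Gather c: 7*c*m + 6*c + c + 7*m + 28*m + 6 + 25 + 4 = c*(7*m + 7) + 35*m + 35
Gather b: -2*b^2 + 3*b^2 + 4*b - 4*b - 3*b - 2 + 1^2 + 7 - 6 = b^2 - 3*b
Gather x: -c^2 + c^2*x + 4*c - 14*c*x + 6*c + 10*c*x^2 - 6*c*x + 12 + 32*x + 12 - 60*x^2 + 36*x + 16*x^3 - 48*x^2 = -c^2 + 10*c + 16*x^3 + x^2*(10*c - 108) + x*(c^2 - 20*c + 68) + 24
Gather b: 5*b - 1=5*b - 1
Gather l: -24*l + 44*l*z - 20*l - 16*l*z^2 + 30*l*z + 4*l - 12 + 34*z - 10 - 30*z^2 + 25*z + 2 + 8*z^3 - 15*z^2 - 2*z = l*(-16*z^2 + 74*z - 40) + 8*z^3 - 45*z^2 + 57*z - 20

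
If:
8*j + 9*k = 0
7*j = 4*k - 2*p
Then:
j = -18*p/95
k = 16*p/95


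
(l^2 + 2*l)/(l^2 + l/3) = 3*(l + 2)/(3*l + 1)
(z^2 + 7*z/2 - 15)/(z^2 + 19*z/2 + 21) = (2*z - 5)/(2*z + 7)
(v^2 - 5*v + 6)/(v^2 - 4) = (v - 3)/(v + 2)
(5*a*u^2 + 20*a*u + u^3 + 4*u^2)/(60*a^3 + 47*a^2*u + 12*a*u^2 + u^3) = u*(u + 4)/(12*a^2 + 7*a*u + u^2)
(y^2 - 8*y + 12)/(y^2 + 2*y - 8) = (y - 6)/(y + 4)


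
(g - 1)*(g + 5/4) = g^2 + g/4 - 5/4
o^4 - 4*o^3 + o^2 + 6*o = o*(o - 3)*(o - 2)*(o + 1)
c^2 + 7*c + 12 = (c + 3)*(c + 4)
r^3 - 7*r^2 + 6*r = r*(r - 6)*(r - 1)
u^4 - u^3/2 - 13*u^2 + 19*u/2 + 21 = (u - 3)*(u - 2)*(u + 1)*(u + 7/2)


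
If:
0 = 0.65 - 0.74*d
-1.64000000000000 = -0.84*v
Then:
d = 0.88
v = 1.95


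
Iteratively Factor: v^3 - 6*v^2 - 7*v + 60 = (v - 5)*(v^2 - v - 12) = (v - 5)*(v + 3)*(v - 4)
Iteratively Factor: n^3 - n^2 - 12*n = (n)*(n^2 - n - 12) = n*(n + 3)*(n - 4)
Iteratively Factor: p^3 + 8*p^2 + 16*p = (p + 4)*(p^2 + 4*p) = p*(p + 4)*(p + 4)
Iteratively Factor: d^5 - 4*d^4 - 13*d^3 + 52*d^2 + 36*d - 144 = (d - 4)*(d^4 - 13*d^2 + 36) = (d - 4)*(d + 2)*(d^3 - 2*d^2 - 9*d + 18) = (d - 4)*(d - 2)*(d + 2)*(d^2 - 9) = (d - 4)*(d - 3)*(d - 2)*(d + 2)*(d + 3)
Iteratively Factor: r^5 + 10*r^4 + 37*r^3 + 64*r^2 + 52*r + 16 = (r + 4)*(r^4 + 6*r^3 + 13*r^2 + 12*r + 4) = (r + 2)*(r + 4)*(r^3 + 4*r^2 + 5*r + 2) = (r + 2)^2*(r + 4)*(r^2 + 2*r + 1) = (r + 1)*(r + 2)^2*(r + 4)*(r + 1)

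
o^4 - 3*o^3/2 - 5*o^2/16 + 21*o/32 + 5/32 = (o - 5/4)*(o - 1)*(o + 1/4)*(o + 1/2)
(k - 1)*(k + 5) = k^2 + 4*k - 5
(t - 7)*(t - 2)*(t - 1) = t^3 - 10*t^2 + 23*t - 14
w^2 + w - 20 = (w - 4)*(w + 5)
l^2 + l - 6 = (l - 2)*(l + 3)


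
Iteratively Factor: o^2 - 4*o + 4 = (o - 2)*(o - 2)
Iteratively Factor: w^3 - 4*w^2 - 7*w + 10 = (w + 2)*(w^2 - 6*w + 5) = (w - 1)*(w + 2)*(w - 5)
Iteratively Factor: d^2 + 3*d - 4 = (d - 1)*(d + 4)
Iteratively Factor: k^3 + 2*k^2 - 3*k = (k)*(k^2 + 2*k - 3) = k*(k - 1)*(k + 3)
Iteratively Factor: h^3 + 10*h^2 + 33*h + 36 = (h + 4)*(h^2 + 6*h + 9) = (h + 3)*(h + 4)*(h + 3)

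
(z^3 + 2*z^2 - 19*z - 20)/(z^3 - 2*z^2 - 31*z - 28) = (z^2 + z - 20)/(z^2 - 3*z - 28)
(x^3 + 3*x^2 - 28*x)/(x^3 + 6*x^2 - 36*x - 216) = x*(x^2 + 3*x - 28)/(x^3 + 6*x^2 - 36*x - 216)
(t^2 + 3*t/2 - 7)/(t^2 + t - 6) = (t + 7/2)/(t + 3)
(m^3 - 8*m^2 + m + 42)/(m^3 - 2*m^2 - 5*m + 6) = (m - 7)/(m - 1)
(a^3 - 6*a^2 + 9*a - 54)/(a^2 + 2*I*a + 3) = (a^2 - 3*a*(2 + I) + 18*I)/(a - I)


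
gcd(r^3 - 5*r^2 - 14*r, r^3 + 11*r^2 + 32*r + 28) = r + 2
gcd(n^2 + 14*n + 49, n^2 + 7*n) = n + 7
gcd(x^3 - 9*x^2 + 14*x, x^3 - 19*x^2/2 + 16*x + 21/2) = x - 7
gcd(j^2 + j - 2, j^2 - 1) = j - 1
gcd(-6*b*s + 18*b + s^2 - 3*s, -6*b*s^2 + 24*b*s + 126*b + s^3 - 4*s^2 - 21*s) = -6*b + s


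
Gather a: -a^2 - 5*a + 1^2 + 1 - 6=-a^2 - 5*a - 4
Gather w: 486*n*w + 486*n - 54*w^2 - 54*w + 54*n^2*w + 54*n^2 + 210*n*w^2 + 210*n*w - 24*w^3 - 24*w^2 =54*n^2 + 486*n - 24*w^3 + w^2*(210*n - 78) + w*(54*n^2 + 696*n - 54)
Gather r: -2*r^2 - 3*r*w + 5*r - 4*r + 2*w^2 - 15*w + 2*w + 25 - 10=-2*r^2 + r*(1 - 3*w) + 2*w^2 - 13*w + 15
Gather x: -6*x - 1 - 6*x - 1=-12*x - 2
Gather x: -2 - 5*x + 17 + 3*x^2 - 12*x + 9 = 3*x^2 - 17*x + 24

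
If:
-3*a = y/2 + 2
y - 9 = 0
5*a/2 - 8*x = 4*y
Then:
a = -13/6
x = -497/96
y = 9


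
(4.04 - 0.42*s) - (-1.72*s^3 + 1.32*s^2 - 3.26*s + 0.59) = 1.72*s^3 - 1.32*s^2 + 2.84*s + 3.45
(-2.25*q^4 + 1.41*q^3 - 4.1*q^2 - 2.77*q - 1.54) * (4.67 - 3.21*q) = 7.2225*q^5 - 15.0336*q^4 + 19.7457*q^3 - 10.2553*q^2 - 7.9925*q - 7.1918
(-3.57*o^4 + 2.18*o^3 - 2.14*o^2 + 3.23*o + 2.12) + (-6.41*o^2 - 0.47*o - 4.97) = -3.57*o^4 + 2.18*o^3 - 8.55*o^2 + 2.76*o - 2.85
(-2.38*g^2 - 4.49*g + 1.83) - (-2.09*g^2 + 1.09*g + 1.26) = -0.29*g^2 - 5.58*g + 0.57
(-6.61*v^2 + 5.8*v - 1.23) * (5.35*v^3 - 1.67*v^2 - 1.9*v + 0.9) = -35.3635*v^5 + 42.0687*v^4 - 3.7075*v^3 - 14.9149*v^2 + 7.557*v - 1.107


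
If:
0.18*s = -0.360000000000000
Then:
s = -2.00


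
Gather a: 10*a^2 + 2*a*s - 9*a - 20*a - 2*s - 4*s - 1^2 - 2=10*a^2 + a*(2*s - 29) - 6*s - 3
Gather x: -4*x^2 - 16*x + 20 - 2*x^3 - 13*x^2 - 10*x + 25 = -2*x^3 - 17*x^2 - 26*x + 45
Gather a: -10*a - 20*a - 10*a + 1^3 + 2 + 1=4 - 40*a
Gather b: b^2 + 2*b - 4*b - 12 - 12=b^2 - 2*b - 24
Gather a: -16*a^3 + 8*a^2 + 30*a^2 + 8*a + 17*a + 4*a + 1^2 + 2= -16*a^3 + 38*a^2 + 29*a + 3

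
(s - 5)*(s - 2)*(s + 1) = s^3 - 6*s^2 + 3*s + 10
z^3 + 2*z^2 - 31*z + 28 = (z - 4)*(z - 1)*(z + 7)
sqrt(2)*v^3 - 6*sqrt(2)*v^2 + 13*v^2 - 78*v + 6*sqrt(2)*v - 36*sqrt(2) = (v - 6)*(v + 6*sqrt(2))*(sqrt(2)*v + 1)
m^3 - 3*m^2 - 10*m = m*(m - 5)*(m + 2)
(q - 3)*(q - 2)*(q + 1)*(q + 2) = q^4 - 2*q^3 - 7*q^2 + 8*q + 12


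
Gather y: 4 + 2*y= 2*y + 4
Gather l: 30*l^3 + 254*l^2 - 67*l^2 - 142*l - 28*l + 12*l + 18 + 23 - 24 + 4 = 30*l^3 + 187*l^2 - 158*l + 21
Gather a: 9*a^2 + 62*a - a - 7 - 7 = 9*a^2 + 61*a - 14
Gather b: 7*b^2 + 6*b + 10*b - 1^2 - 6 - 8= 7*b^2 + 16*b - 15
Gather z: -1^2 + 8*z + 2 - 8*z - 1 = 0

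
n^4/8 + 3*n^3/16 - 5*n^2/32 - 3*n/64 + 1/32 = (n/4 + 1/2)*(n/2 + 1/4)*(n - 1/2)^2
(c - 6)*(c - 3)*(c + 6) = c^3 - 3*c^2 - 36*c + 108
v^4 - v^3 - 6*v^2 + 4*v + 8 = (v - 2)^2*(v + 1)*(v + 2)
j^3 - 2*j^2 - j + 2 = (j - 2)*(j - 1)*(j + 1)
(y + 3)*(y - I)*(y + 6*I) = y^3 + 3*y^2 + 5*I*y^2 + 6*y + 15*I*y + 18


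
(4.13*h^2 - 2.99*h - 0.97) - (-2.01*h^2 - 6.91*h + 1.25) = 6.14*h^2 + 3.92*h - 2.22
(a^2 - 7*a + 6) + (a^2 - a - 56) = 2*a^2 - 8*a - 50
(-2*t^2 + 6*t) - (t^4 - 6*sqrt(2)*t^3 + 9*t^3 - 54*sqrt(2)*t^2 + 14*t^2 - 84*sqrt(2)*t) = -t^4 - 9*t^3 + 6*sqrt(2)*t^3 - 16*t^2 + 54*sqrt(2)*t^2 + 6*t + 84*sqrt(2)*t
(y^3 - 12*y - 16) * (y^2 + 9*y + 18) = y^5 + 9*y^4 + 6*y^3 - 124*y^2 - 360*y - 288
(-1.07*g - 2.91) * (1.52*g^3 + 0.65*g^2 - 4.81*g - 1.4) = -1.6264*g^4 - 5.1187*g^3 + 3.2552*g^2 + 15.4951*g + 4.074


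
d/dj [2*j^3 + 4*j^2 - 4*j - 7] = 6*j^2 + 8*j - 4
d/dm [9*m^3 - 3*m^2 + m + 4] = 27*m^2 - 6*m + 1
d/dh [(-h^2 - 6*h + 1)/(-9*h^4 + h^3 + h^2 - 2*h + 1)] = (2*(-h - 3)*(-9*h^4 + h^3 + h^2 - 2*h + 1) - (h^2 + 6*h - 1)*(36*h^3 - 3*h^2 - 2*h + 2))/(-9*h^4 + h^3 + h^2 - 2*h + 1)^2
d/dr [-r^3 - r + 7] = -3*r^2 - 1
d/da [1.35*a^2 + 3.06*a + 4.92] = 2.7*a + 3.06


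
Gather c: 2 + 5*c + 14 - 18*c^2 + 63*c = -18*c^2 + 68*c + 16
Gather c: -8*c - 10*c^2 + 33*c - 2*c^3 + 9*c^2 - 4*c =-2*c^3 - c^2 + 21*c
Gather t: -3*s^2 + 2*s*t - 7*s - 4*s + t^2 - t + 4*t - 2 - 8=-3*s^2 - 11*s + t^2 + t*(2*s + 3) - 10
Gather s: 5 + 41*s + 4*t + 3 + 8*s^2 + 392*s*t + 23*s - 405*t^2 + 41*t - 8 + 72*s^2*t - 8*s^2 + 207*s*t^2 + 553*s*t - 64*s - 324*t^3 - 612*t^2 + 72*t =72*s^2*t + s*(207*t^2 + 945*t) - 324*t^3 - 1017*t^2 + 117*t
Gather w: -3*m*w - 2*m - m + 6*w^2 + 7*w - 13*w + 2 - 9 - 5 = -3*m + 6*w^2 + w*(-3*m - 6) - 12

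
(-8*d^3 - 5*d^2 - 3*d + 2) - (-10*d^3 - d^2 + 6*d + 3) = 2*d^3 - 4*d^2 - 9*d - 1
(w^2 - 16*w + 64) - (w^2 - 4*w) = 64 - 12*w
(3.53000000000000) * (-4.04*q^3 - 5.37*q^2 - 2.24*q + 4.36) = -14.2612*q^3 - 18.9561*q^2 - 7.9072*q + 15.3908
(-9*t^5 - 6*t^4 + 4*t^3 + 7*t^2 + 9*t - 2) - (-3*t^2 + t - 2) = -9*t^5 - 6*t^4 + 4*t^3 + 10*t^2 + 8*t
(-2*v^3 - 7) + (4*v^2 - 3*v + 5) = -2*v^3 + 4*v^2 - 3*v - 2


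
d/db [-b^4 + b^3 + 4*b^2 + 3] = b*(-4*b^2 + 3*b + 8)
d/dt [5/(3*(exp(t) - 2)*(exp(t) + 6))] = 10*(-exp(t) - 2)*exp(t)/(3*(exp(4*t) + 8*exp(3*t) - 8*exp(2*t) - 96*exp(t) + 144))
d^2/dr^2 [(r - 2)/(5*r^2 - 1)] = 10*(20*r^2*(r - 2) + (2 - 3*r)*(5*r^2 - 1))/(5*r^2 - 1)^3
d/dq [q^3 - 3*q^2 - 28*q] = 3*q^2 - 6*q - 28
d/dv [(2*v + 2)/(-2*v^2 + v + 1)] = 4*v*(v + 2)/(4*v^4 - 4*v^3 - 3*v^2 + 2*v + 1)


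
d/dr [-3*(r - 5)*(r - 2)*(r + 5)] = -9*r^2 + 12*r + 75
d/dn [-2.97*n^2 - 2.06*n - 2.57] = -5.94*n - 2.06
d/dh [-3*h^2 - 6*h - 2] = -6*h - 6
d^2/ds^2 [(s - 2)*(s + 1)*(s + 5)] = 6*s + 8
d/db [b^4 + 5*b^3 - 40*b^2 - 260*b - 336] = 4*b^3 + 15*b^2 - 80*b - 260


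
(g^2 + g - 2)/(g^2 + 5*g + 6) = (g - 1)/(g + 3)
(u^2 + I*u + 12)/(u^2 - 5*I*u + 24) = (u^2 + I*u + 12)/(u^2 - 5*I*u + 24)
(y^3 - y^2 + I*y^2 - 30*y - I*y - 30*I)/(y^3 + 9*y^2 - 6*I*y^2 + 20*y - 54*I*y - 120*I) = (y^2 + y*(-6 + I) - 6*I)/(y^2 + y*(4 - 6*I) - 24*I)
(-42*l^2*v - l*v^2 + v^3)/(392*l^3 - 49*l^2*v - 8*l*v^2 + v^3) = v*(6*l + v)/(-56*l^2 - l*v + v^2)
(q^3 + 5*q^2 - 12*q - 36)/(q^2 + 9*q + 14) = (q^2 + 3*q - 18)/(q + 7)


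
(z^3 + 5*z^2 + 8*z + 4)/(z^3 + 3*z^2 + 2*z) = (z + 2)/z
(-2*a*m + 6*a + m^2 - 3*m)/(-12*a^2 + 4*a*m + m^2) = (m - 3)/(6*a + m)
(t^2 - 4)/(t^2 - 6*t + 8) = (t + 2)/(t - 4)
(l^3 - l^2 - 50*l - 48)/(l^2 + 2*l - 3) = (l^3 - l^2 - 50*l - 48)/(l^2 + 2*l - 3)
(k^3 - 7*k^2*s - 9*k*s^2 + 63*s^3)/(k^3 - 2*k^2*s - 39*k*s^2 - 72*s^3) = (-k^2 + 10*k*s - 21*s^2)/(-k^2 + 5*k*s + 24*s^2)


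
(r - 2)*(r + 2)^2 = r^3 + 2*r^2 - 4*r - 8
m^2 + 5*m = m*(m + 5)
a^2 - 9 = (a - 3)*(a + 3)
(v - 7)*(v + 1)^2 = v^3 - 5*v^2 - 13*v - 7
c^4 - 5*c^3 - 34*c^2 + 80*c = c*(c - 8)*(c - 2)*(c + 5)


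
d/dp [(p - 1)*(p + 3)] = 2*p + 2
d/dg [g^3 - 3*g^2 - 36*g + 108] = 3*g^2 - 6*g - 36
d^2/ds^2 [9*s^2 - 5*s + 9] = 18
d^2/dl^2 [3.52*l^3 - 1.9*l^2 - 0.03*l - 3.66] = 21.12*l - 3.8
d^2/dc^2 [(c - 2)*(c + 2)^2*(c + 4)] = 12*c^2 + 36*c + 8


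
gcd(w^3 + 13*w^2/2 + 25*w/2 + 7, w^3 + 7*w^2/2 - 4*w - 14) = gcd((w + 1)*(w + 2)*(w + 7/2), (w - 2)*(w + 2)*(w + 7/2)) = w^2 + 11*w/2 + 7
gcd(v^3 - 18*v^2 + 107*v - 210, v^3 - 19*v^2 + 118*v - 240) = v^2 - 11*v + 30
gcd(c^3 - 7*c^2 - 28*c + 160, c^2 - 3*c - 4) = c - 4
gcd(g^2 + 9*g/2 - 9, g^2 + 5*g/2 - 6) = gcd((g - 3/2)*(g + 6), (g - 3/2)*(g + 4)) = g - 3/2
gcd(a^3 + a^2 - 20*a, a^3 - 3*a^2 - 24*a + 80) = a^2 + a - 20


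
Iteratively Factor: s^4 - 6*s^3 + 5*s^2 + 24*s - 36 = (s - 3)*(s^3 - 3*s^2 - 4*s + 12) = (s - 3)*(s + 2)*(s^2 - 5*s + 6) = (s - 3)*(s - 2)*(s + 2)*(s - 3)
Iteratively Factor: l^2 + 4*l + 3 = (l + 3)*(l + 1)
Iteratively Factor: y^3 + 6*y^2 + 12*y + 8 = (y + 2)*(y^2 + 4*y + 4) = (y + 2)^2*(y + 2)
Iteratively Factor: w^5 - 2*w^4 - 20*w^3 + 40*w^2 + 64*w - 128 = (w + 2)*(w^4 - 4*w^3 - 12*w^2 + 64*w - 64) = (w + 2)*(w + 4)*(w^3 - 8*w^2 + 20*w - 16) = (w - 4)*(w + 2)*(w + 4)*(w^2 - 4*w + 4) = (w - 4)*(w - 2)*(w + 2)*(w + 4)*(w - 2)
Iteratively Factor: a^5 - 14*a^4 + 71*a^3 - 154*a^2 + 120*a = (a - 3)*(a^4 - 11*a^3 + 38*a^2 - 40*a) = (a - 3)*(a - 2)*(a^3 - 9*a^2 + 20*a) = (a - 4)*(a - 3)*(a - 2)*(a^2 - 5*a) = a*(a - 4)*(a - 3)*(a - 2)*(a - 5)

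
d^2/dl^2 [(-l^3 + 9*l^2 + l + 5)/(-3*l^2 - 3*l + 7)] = 102*(2*l^3 - 15*l^2 - l - 12)/(27*l^6 + 81*l^5 - 108*l^4 - 351*l^3 + 252*l^2 + 441*l - 343)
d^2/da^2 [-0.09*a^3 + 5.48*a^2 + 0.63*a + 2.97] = 10.96 - 0.54*a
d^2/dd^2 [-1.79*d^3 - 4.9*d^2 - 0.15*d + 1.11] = -10.74*d - 9.8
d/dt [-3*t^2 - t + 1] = -6*t - 1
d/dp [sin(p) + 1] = cos(p)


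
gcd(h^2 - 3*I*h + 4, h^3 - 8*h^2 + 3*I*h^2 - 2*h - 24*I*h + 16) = h + I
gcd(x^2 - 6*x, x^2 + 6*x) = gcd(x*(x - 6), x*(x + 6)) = x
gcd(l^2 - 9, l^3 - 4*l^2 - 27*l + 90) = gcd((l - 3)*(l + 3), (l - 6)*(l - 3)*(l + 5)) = l - 3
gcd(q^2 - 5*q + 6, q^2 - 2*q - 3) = q - 3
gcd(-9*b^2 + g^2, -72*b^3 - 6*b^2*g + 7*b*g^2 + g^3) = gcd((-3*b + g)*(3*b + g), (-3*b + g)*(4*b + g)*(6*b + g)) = 3*b - g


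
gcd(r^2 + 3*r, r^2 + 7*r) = r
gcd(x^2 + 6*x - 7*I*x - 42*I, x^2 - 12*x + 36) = 1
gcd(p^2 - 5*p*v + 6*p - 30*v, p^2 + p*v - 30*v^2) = p - 5*v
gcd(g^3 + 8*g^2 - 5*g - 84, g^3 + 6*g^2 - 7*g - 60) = g^2 + g - 12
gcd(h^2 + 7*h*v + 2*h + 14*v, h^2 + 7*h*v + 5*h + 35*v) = h + 7*v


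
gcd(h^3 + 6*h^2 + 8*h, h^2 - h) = h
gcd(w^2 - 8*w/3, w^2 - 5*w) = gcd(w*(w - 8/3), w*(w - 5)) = w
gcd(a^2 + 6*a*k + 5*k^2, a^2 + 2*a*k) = 1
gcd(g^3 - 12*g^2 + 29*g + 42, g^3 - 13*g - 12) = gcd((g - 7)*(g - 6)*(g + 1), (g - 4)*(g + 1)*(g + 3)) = g + 1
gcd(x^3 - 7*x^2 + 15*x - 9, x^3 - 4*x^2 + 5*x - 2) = x - 1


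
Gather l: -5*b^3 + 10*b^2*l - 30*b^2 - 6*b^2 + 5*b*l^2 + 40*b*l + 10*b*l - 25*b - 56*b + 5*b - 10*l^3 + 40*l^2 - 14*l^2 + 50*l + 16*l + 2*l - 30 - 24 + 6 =-5*b^3 - 36*b^2 - 76*b - 10*l^3 + l^2*(5*b + 26) + l*(10*b^2 + 50*b + 68) - 48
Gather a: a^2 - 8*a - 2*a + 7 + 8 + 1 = a^2 - 10*a + 16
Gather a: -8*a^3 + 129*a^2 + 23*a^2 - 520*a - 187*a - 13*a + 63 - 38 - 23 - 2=-8*a^3 + 152*a^2 - 720*a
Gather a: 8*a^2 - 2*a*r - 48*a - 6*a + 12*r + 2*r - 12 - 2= 8*a^2 + a*(-2*r - 54) + 14*r - 14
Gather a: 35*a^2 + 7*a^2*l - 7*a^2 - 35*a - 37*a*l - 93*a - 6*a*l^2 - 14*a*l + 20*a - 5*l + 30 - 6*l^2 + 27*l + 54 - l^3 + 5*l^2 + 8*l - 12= a^2*(7*l + 28) + a*(-6*l^2 - 51*l - 108) - l^3 - l^2 + 30*l + 72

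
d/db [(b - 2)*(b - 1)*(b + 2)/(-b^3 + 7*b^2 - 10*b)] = 2*(3*b^2 - 2*b + 5)/(b^2*(b^2 - 10*b + 25))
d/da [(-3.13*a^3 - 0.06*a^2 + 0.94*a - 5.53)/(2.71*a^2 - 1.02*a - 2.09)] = (-8.4823*a^4 + 6.3852*a^3 + 17.1389*a^2 + 30.2234*a - 7.6052)/(7.3441*a^4 - 5.5284*a^3 - 10.2874*a^2 + 4.2636*a + 4.3681)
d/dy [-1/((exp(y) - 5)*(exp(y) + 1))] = (exp(y) - 2)/(2*(exp(y) - 5)^2*cosh(y/2)^2)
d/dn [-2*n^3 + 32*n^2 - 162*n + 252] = -6*n^2 + 64*n - 162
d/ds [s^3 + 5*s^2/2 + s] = 3*s^2 + 5*s + 1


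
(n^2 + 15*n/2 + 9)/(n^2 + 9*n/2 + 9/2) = (n + 6)/(n + 3)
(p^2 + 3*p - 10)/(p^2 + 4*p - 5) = (p - 2)/(p - 1)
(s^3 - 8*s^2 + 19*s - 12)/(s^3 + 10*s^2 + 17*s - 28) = (s^2 - 7*s + 12)/(s^2 + 11*s + 28)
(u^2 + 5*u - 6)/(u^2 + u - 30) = (u - 1)/(u - 5)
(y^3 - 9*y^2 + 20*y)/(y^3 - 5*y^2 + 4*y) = (y - 5)/(y - 1)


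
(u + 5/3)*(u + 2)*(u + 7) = u^3 + 32*u^2/3 + 29*u + 70/3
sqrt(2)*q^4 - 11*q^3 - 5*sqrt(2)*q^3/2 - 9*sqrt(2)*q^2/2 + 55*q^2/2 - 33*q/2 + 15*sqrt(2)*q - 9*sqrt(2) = (q - 3/2)*(q - 1)*(q - 6*sqrt(2))*(sqrt(2)*q + 1)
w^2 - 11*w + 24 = (w - 8)*(w - 3)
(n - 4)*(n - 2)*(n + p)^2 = n^4 + 2*n^3*p - 6*n^3 + n^2*p^2 - 12*n^2*p + 8*n^2 - 6*n*p^2 + 16*n*p + 8*p^2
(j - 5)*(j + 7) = j^2 + 2*j - 35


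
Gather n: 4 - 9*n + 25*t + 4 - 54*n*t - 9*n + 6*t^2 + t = n*(-54*t - 18) + 6*t^2 + 26*t + 8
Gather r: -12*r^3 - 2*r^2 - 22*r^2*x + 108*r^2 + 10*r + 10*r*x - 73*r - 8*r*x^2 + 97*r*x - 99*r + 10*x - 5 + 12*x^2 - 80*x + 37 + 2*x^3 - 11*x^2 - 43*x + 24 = -12*r^3 + r^2*(106 - 22*x) + r*(-8*x^2 + 107*x - 162) + 2*x^3 + x^2 - 113*x + 56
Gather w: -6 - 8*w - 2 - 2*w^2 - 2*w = -2*w^2 - 10*w - 8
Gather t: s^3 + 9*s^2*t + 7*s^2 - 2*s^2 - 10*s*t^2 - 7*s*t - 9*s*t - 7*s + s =s^3 + 5*s^2 - 10*s*t^2 - 6*s + t*(9*s^2 - 16*s)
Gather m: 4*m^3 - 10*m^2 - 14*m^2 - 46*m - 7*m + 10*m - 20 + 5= 4*m^3 - 24*m^2 - 43*m - 15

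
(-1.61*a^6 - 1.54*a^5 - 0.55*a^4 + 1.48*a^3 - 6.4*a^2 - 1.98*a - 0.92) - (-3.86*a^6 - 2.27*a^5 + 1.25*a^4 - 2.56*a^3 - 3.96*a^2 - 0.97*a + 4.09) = 2.25*a^6 + 0.73*a^5 - 1.8*a^4 + 4.04*a^3 - 2.44*a^2 - 1.01*a - 5.01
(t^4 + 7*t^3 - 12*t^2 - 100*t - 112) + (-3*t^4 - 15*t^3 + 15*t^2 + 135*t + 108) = -2*t^4 - 8*t^3 + 3*t^2 + 35*t - 4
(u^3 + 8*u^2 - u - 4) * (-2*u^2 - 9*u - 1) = -2*u^5 - 25*u^4 - 71*u^3 + 9*u^2 + 37*u + 4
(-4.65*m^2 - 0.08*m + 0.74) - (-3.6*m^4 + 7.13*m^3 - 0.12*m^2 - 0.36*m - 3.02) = 3.6*m^4 - 7.13*m^3 - 4.53*m^2 + 0.28*m + 3.76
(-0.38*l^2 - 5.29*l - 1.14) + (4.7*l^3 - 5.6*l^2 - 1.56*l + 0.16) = 4.7*l^3 - 5.98*l^2 - 6.85*l - 0.98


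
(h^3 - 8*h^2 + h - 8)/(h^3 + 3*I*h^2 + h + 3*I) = (h - 8)/(h + 3*I)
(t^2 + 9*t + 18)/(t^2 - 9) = (t + 6)/(t - 3)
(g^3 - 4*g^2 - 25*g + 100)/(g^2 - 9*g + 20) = g + 5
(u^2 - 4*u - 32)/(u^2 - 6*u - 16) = (u + 4)/(u + 2)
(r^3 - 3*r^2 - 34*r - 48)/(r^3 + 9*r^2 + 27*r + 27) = (r^2 - 6*r - 16)/(r^2 + 6*r + 9)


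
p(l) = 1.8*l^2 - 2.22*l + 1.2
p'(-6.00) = -23.82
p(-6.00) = 79.32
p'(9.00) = 30.18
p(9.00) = 127.02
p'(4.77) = 14.95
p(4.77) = 31.57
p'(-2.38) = -10.79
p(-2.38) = 16.68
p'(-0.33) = -3.41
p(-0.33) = 2.13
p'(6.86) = 22.48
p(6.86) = 70.68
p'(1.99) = 4.94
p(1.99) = 3.91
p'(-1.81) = -8.74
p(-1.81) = 11.12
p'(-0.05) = -2.40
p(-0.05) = 1.32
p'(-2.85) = -12.48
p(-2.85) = 22.15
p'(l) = 3.6*l - 2.22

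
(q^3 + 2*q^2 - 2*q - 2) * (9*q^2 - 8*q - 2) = 9*q^5 + 10*q^4 - 36*q^3 - 6*q^2 + 20*q + 4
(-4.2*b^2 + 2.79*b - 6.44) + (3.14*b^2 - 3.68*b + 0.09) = -1.06*b^2 - 0.89*b - 6.35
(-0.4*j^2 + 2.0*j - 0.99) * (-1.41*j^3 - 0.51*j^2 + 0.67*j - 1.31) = 0.564*j^5 - 2.616*j^4 + 0.1079*j^3 + 2.3689*j^2 - 3.2833*j + 1.2969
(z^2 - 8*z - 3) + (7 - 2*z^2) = -z^2 - 8*z + 4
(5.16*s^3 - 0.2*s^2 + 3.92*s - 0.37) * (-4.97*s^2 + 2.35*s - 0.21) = -25.6452*s^5 + 13.12*s^4 - 21.036*s^3 + 11.0929*s^2 - 1.6927*s + 0.0777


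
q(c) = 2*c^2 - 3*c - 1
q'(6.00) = 21.00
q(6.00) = 53.00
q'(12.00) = 45.00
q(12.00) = 251.00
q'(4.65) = 15.60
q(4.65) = 28.30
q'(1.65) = 3.60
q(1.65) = -0.50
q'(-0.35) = -4.40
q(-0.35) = 0.30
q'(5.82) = 20.28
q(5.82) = 49.28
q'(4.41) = 14.64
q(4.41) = 24.67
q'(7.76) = 28.04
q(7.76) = 96.16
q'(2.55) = 7.20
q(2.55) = 4.36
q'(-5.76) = -26.04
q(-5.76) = 82.64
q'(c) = 4*c - 3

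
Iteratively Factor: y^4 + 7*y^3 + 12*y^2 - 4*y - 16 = (y + 2)*(y^3 + 5*y^2 + 2*y - 8) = (y - 1)*(y + 2)*(y^2 + 6*y + 8) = (y - 1)*(y + 2)*(y + 4)*(y + 2)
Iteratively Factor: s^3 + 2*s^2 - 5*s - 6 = (s + 3)*(s^2 - s - 2) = (s - 2)*(s + 3)*(s + 1)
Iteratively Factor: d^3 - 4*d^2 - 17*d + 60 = (d - 5)*(d^2 + d - 12) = (d - 5)*(d + 4)*(d - 3)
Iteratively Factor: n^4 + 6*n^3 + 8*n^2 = (n + 2)*(n^3 + 4*n^2) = n*(n + 2)*(n^2 + 4*n) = n^2*(n + 2)*(n + 4)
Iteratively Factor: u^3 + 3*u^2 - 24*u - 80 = (u + 4)*(u^2 - u - 20) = (u - 5)*(u + 4)*(u + 4)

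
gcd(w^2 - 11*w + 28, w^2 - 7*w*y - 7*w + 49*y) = w - 7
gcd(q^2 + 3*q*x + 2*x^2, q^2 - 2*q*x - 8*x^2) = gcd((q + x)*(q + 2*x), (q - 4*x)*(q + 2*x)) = q + 2*x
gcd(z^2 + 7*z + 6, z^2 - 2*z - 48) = z + 6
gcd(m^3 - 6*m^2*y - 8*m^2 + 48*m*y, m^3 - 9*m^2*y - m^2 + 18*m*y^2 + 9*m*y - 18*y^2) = -m + 6*y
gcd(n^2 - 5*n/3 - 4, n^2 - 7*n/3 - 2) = n - 3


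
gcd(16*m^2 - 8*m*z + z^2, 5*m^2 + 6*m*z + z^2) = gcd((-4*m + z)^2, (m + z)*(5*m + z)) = 1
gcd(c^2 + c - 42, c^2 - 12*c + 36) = c - 6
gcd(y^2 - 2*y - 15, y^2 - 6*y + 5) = y - 5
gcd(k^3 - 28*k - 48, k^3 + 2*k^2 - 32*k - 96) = k^2 - 2*k - 24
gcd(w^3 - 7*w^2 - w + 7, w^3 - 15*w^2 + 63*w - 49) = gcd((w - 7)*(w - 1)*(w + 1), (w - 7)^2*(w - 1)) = w^2 - 8*w + 7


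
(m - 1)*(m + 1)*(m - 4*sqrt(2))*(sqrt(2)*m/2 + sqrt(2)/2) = sqrt(2)*m^4/2 - 4*m^3 + sqrt(2)*m^3/2 - 4*m^2 - sqrt(2)*m^2/2 - sqrt(2)*m/2 + 4*m + 4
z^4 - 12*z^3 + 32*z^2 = z^2*(z - 8)*(z - 4)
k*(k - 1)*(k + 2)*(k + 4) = k^4 + 5*k^3 + 2*k^2 - 8*k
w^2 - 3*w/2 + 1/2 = (w - 1)*(w - 1/2)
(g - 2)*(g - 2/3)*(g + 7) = g^3 + 13*g^2/3 - 52*g/3 + 28/3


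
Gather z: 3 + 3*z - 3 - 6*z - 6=-3*z - 6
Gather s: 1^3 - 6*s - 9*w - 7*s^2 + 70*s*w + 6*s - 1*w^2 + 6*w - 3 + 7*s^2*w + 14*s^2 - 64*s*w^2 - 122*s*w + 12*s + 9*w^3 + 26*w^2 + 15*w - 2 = s^2*(7*w + 7) + s*(-64*w^2 - 52*w + 12) + 9*w^3 + 25*w^2 + 12*w - 4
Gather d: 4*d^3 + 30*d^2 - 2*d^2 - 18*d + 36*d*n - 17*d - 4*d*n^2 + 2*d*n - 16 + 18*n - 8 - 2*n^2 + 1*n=4*d^3 + 28*d^2 + d*(-4*n^2 + 38*n - 35) - 2*n^2 + 19*n - 24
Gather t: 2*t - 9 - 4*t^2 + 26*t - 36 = -4*t^2 + 28*t - 45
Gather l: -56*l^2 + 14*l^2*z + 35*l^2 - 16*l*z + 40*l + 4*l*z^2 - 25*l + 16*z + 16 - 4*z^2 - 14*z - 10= l^2*(14*z - 21) + l*(4*z^2 - 16*z + 15) - 4*z^2 + 2*z + 6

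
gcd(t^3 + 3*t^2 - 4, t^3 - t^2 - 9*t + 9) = t - 1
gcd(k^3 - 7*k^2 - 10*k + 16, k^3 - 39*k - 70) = k + 2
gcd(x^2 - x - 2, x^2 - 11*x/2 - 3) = 1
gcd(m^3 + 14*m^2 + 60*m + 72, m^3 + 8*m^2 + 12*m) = m^2 + 8*m + 12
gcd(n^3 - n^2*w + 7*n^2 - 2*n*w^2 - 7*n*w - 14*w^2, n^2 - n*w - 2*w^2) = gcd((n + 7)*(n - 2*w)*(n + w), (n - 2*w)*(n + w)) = -n^2 + n*w + 2*w^2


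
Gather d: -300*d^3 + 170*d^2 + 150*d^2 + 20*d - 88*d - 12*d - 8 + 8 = -300*d^3 + 320*d^2 - 80*d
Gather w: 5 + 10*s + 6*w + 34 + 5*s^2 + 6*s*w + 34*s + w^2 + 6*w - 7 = 5*s^2 + 44*s + w^2 + w*(6*s + 12) + 32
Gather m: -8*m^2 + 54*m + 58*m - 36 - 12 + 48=-8*m^2 + 112*m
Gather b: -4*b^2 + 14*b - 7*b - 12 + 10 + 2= -4*b^2 + 7*b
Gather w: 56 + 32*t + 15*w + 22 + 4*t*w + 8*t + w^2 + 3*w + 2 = 40*t + w^2 + w*(4*t + 18) + 80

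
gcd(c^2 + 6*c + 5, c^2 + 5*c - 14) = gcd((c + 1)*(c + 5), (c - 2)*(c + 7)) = 1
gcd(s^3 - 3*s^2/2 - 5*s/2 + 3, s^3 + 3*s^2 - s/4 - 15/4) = s^2 + s/2 - 3/2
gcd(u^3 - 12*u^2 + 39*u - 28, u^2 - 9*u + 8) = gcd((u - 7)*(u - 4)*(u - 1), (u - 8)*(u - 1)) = u - 1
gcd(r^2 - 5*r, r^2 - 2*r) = r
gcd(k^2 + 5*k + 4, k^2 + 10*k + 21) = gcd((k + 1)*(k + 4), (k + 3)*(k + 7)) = 1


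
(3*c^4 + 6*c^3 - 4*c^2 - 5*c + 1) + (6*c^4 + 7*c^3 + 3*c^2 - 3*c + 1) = 9*c^4 + 13*c^3 - c^2 - 8*c + 2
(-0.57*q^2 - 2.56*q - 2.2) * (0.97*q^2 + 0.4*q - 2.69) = -0.5529*q^4 - 2.7112*q^3 - 1.6247*q^2 + 6.0064*q + 5.918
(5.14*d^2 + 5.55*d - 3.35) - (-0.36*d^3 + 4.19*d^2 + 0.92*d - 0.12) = 0.36*d^3 + 0.949999999999999*d^2 + 4.63*d - 3.23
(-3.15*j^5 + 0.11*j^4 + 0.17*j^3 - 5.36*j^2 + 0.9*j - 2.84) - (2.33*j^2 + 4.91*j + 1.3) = -3.15*j^5 + 0.11*j^4 + 0.17*j^3 - 7.69*j^2 - 4.01*j - 4.14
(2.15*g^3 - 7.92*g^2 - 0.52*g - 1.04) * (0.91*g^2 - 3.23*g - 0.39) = 1.9565*g^5 - 14.1517*g^4 + 24.2699*g^3 + 3.822*g^2 + 3.562*g + 0.4056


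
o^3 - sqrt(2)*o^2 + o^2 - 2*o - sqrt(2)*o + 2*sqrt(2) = (o - 1)*(o + 2)*(o - sqrt(2))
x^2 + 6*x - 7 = (x - 1)*(x + 7)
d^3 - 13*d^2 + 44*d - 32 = (d - 8)*(d - 4)*(d - 1)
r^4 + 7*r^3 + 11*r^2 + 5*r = r*(r + 1)^2*(r + 5)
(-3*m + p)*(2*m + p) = -6*m^2 - m*p + p^2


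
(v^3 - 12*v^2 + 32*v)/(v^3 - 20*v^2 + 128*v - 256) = v/(v - 8)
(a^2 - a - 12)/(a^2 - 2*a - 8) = (a + 3)/(a + 2)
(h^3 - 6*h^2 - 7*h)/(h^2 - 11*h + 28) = h*(h + 1)/(h - 4)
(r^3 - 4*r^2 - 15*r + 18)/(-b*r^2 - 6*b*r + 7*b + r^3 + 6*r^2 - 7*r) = (r^2 - 3*r - 18)/(-b*r - 7*b + r^2 + 7*r)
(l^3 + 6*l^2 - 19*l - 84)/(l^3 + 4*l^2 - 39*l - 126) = (l - 4)/(l - 6)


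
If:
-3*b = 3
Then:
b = -1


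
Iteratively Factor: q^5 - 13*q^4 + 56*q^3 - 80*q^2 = (q)*(q^4 - 13*q^3 + 56*q^2 - 80*q) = q^2*(q^3 - 13*q^2 + 56*q - 80) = q^2*(q - 5)*(q^2 - 8*q + 16) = q^2*(q - 5)*(q - 4)*(q - 4)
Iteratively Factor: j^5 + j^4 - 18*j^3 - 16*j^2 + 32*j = (j + 2)*(j^4 - j^3 - 16*j^2 + 16*j) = (j - 1)*(j + 2)*(j^3 - 16*j) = (j - 1)*(j + 2)*(j + 4)*(j^2 - 4*j) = j*(j - 1)*(j + 2)*(j + 4)*(j - 4)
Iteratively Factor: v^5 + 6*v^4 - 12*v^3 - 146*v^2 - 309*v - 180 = (v + 1)*(v^4 + 5*v^3 - 17*v^2 - 129*v - 180) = (v + 1)*(v + 3)*(v^3 + 2*v^2 - 23*v - 60) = (v + 1)*(v + 3)*(v + 4)*(v^2 - 2*v - 15) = (v - 5)*(v + 1)*(v + 3)*(v + 4)*(v + 3)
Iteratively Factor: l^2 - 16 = (l - 4)*(l + 4)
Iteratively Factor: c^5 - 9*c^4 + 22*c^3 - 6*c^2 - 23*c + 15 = (c - 5)*(c^4 - 4*c^3 + 2*c^2 + 4*c - 3) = (c - 5)*(c - 1)*(c^3 - 3*c^2 - c + 3) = (c - 5)*(c - 3)*(c - 1)*(c^2 - 1) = (c - 5)*(c - 3)*(c - 1)*(c + 1)*(c - 1)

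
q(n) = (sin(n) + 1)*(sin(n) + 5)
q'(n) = (sin(n) + 1)*cos(n) + (sin(n) + 5)*cos(n)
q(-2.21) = 0.83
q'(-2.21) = -2.62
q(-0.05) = 4.70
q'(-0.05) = 5.89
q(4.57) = 0.04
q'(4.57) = -0.57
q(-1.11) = 0.43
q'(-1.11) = 1.87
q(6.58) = 6.84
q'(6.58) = 6.30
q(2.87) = 6.68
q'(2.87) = -6.30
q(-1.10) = 0.45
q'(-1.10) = 1.91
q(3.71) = 2.06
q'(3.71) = -4.15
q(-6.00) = 6.75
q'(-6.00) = 6.30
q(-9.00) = 2.70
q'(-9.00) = -4.72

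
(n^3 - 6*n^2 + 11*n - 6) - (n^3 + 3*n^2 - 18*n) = -9*n^2 + 29*n - 6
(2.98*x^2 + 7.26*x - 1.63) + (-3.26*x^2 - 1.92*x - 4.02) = -0.28*x^2 + 5.34*x - 5.65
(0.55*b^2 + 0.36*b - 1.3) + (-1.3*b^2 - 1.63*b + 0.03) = -0.75*b^2 - 1.27*b - 1.27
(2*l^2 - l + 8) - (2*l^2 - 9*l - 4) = 8*l + 12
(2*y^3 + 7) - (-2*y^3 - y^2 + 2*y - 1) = 4*y^3 + y^2 - 2*y + 8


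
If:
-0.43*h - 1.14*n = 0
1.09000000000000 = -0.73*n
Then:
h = 3.96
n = -1.49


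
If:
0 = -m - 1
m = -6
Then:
No Solution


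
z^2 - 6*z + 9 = (z - 3)^2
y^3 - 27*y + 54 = (y - 3)^2*(y + 6)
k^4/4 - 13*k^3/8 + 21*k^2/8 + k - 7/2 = (k/4 + 1/4)*(k - 7/2)*(k - 2)^2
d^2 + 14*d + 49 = (d + 7)^2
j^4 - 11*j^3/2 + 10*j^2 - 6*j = j*(j - 2)^2*(j - 3/2)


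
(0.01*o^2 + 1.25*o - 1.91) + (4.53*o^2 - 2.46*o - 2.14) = 4.54*o^2 - 1.21*o - 4.05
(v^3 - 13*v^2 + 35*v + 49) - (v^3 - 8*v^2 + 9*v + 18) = -5*v^2 + 26*v + 31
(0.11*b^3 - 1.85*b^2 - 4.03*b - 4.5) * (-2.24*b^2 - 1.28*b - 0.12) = -0.2464*b^5 + 4.0032*b^4 + 11.382*b^3 + 15.4604*b^2 + 6.2436*b + 0.54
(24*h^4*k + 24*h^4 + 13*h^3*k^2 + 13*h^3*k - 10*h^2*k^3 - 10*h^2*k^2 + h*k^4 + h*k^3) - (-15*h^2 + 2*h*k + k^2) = 24*h^4*k + 24*h^4 + 13*h^3*k^2 + 13*h^3*k - 10*h^2*k^3 - 10*h^2*k^2 + 15*h^2 + h*k^4 + h*k^3 - 2*h*k - k^2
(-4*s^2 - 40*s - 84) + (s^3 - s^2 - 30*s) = s^3 - 5*s^2 - 70*s - 84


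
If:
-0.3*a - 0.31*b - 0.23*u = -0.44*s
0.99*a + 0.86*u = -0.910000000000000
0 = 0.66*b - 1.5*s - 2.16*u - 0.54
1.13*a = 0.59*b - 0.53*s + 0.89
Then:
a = -21.72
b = -123.04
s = -88.98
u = 23.95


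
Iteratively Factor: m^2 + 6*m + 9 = (m + 3)*(m + 3)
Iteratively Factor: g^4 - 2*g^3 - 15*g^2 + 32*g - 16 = (g - 1)*(g^3 - g^2 - 16*g + 16) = (g - 1)^2*(g^2 - 16) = (g - 1)^2*(g + 4)*(g - 4)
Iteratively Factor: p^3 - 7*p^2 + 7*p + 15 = (p - 3)*(p^2 - 4*p - 5) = (p - 5)*(p - 3)*(p + 1)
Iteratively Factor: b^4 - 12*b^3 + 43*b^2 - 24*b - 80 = (b - 4)*(b^3 - 8*b^2 + 11*b + 20) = (b - 5)*(b - 4)*(b^2 - 3*b - 4) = (b - 5)*(b - 4)*(b + 1)*(b - 4)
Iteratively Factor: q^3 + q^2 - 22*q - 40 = (q - 5)*(q^2 + 6*q + 8) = (q - 5)*(q + 2)*(q + 4)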